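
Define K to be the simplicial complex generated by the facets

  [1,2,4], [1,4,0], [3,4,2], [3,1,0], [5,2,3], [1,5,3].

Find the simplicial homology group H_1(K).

Fix the vertex order 0 < 1 < 2 < 3 < 4 < 5 and write every simplex with vertices in increasing order. Then dim K = 2 and the simplices of K are:

  0-simplices (6): [0], [1], [2], [3], [4], [5]
  1-simplices (12): [0,1], [0,3], [0,4], [1,2], [1,3], [1,4], [1,5], [2,3], [2,4], [2,5], [3,4], [3,5]
  2-simplices (6): [0,1,3], [0,1,4], [1,2,4], [1,3,5], [2,3,4], [2,3,5]

giving chain groups C_0 ≅ Z^6, C_1 ≅ Z^12, C_2 ≅ Z^6.

The boundary map ∂_1: C_1 → C_0 is given by ∂[p,q] = [q] − [p].
The 6×12 boundary matrix has rank 5 and Smith normal form diag(1,1,1,1,1).

The boundary map ∂_2: C_2 → C_1 sends each 2-simplex [p,q,r] to [q,r] − [p,r] + [p,q]. For instance
  ∂[1,2,4] = [2,4] − [1,4] + [1,2],
  ∂[2,3,5] = [3,5] − [2,5] + [2,3].
As a 12×6 matrix over Z this has rank 6, with invariant factors (1,1,1,1,1,1).

Computing H_k = (kernel of ∂_k) / (image of ∂_{k+1}):

  H_1: rank ker ∂_1 − rank ∂_2 = (12 − 5) − 6 = 1, and the invariant factors of ∂_2 are all 1, so H_1 ≅ Z.

H_1 = Z.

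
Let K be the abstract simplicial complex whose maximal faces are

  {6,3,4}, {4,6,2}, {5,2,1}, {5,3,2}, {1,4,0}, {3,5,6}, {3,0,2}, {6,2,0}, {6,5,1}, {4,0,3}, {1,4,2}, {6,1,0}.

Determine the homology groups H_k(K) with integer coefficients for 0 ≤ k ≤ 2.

H_0 ≅ Z,  H_1 ≅ Z/2,  H_2 = 0.

We work with the vertex ordering 0 < 1 < 2 < 3 < 4 < 5 < 6. The simplices of K, each written with vertices in increasing order, are:

  0-simplices (7): [0], [1], [2], [3], [4], [5], [6]
  1-simplices (18): [0,1], [0,2], [0,3], [0,4], [0,6], [1,2], [1,4], [1,5], [1,6], [2,3], [2,4], [2,5], [2,6], [3,4], [3,5], [3,6], [4,6], [5,6]
  2-simplices (12): [0,1,4], [0,1,6], [0,2,3], [0,2,6], [0,3,4], [1,2,4], [1,2,5], [1,5,6], [2,3,5], [2,4,6], [3,4,6], [3,5,6]

giving chain groups C_0 ≅ Z^7, C_1 ≅ Z^18, C_2 ≅ Z^12.

The boundary map ∂_1: C_1 → C_0 maps an edge to its endpoints' difference, ∂[p,q] = q − p.
The resulting 7×18 matrix has rank 6, and its Smith normal form has invariant factors (1,1,1,1,1,1).

Boundary ∂_2: C_2 → C_1 maps a triangle to the signed sum of its edges. For instance
  ∂[1,2,4] = [2,4] − [1,4] + [1,2],
  ∂[0,1,6] = [1,6] − [0,6] + [0,1].
This gives a 18×12 integer matrix of rank 12; reducing to Smith normal form yields diagonal entries (1,1,1,1,1,1,1,1,1,1,1,2).

From H_k ≅ ker(∂_k) / im(∂_{k+1}) we obtain:

  H_0: rank C_0 − rank ∂_1 = 7 − 6 = 1, and the invariant factors of ∂_1 are all 1, so H_0 ≅ Z.
  H_1: rank ker ∂_1 − rank ∂_2 = (18 − 6) − 12 = 0, and ∂_2 has invariant factor 2 > 1, so H_1 ≅ Z/2.
  H_2: rank ker ∂_2 − rank ∂_3 = (12 − 12) − 0 = 0, and there is no ∂_3, so H_2 ≅ 0.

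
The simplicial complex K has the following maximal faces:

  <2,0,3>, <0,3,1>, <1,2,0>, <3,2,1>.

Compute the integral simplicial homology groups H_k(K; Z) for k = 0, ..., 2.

H_0 ≅ Z,  H_1 = 0,  H_2 ≅ Z.

Take the total order 0 < 1 < 2 < 3 on the vertex set. Then K (dimension 2) consists of the simplices:

  0-simplices (4): [0], [1], [2], [3]
  1-simplices (6): [0,1], [0,2], [0,3], [1,2], [1,3], [2,3]
  2-simplices (4): [0,1,2], [0,1,3], [0,2,3], [1,2,3]

giving chain groups C_0 ≅ Z^4, C_1 ≅ Z^6, C_2 ≅ Z^4.

Boundary ∂_1: C_1 → C_0 maps an edge to its endpoints' difference, ∂[p,q] = q − p.
The 4×6 boundary matrix has rank 3 and Smith normal form diag(1,1,1).

∂_2: C_2 → C_1 maps a triangle to the signed sum of its edges. For instance
  ∂[0,1,2] = [1,2] − [0,2] + [0,1],
  ∂[0,1,3] = [1,3] − [0,3] + [0,1].
The resulting 6×4 matrix has rank 3, and its Smith normal form has invariant factors (1,1,1).

Computing H_k = (kernel of ∂_k) / (image of ∂_{k+1}):

  H_0: rank C_0 − rank ∂_1 = 4 − 3 = 1, and the invariant factors of ∂_1 are all 1, so H_0 = Z.
  H_1: rank ker ∂_1 − rank ∂_2 = (6 − 3) − 3 = 0, and the invariant factors of ∂_2 are all 1, so H_1 = 0.
  H_2: rank ker ∂_2 − rank ∂_3 = (4 − 3) − 0 = 1, and there is no ∂_3, so H_2 = Z.

(K is a triangulation of the 2-sphere S^2.)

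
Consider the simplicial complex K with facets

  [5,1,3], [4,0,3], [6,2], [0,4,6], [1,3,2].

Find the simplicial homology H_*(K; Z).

H_0 ≅ Z,  H_1 ≅ Z,  H_2 = 0.

Fix the vertex order 0 < 1 < 2 < 3 < 4 < 5 < 6 and write every simplex with vertices in increasing order. Then dim K = 2 and the simplices of K are:

  0-simplices (7): [0], [1], [2], [3], [4], [5], [6]
  1-simplices (11): [0,3], [0,4], [0,6], [1,2], [1,3], [1,5], [2,3], [2,6], [3,4], [3,5], [4,6]
  2-simplices (4): [0,3,4], [0,4,6], [1,2,3], [1,3,5]

Hence C_0 ≅ Z^7, C_1 ≅ Z^11, C_2 ≅ Z^4.

Boundary ∂_1: C_1 → C_0 is given by ∂[p,q] = [q] − [p]. For instance
  ∂[4,6] = [6] − [4].
The 7×11 boundary matrix has rank 6 and Smith normal form diag(1,1,1,1,1,1).

∂_2: C_2 → C_1 acts by ∂[p,q,r] = [q,r] − [p,r] + [p,q]. For instance
  ∂[0,4,6] = [4,6] − [0,6] + [0,4],
  ∂[0,3,4] = [3,4] − [0,4] + [0,3].
The 11×4 boundary matrix has rank 4 and Smith normal form diag(1,1,1,1).

From H_k ≅ ker(∂_k) / im(∂_{k+1}) we obtain:

  H_0: rank C_0 − rank ∂_1 = 7 − 6 = 1, and the invariant factors of ∂_1 are all 1, so H_0 = Z.
  H_1: rank ker ∂_1 − rank ∂_2 = (11 − 6) − 4 = 1, and the invariant factors of ∂_2 are all 1, so H_1 = Z.
  H_2: rank ker ∂_2 − rank ∂_3 = (4 − 4) − 0 = 0, and there is no ∂_3, so H_2 = 0.

As a check, the Euler characteristic is 7 − 11 + 4 = 0, which agrees with 1 − 1 + 0 = 0.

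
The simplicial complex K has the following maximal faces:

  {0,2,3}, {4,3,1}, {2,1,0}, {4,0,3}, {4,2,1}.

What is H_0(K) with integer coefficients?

K has 5 vertices, 10 edges, 5 triangles.
rank ∂_0 = 0, rank ∂_1 = 4 ⇒ b_0 = 5 − 0 − 4 = 1; all invariant factors of ∂_1 are 1 so no torsion. So H_0 ≅ Z.

H_0 = Z.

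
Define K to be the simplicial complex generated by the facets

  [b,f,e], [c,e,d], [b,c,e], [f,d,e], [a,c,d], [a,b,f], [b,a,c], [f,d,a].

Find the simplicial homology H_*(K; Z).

H_0 ≅ Z,  H_1 = 0,  H_2 ≅ Z.

We work with the vertex ordering a < b < c < d < e < f. The simplices of K, each written with vertices in increasing order, are:

  0-simplices (6): a, b, c, d, e, f
  1-simplices (12): ab, ac, ad, af, bc, be, bf, cd, ce, de, df, ef
  2-simplices (8): abc, abf, acd, adf, bce, bef, cde, def

so the chain groups are C_0 ≅ Z^6, C_1 ≅ Z^12, C_2 ≅ Z^8.

Boundary ∂_1: C_1 → C_0 maps an edge to its endpoints' difference, ∂[p,q] = q − p. For instance
  ∂cd = d − c.
As a 6×12 matrix over Z this has rank 5, with invariant factors (1,1,1,1,1).

Boundary ∂_2: C_2 → C_1 maps a triangle to the signed sum of its edges. For instance
  ∂def = ef − df + de,
  ∂abf = bf − af + ab.
As a 12×8 matrix over Z this has rank 7, with invariant factors (1,1,1,1,1,1,1).

Computing H_k = (kernel of ∂_k) / (image of ∂_{k+1}):

  H_0: rank C_0 − rank ∂_1 = 6 − 5 = 1, and the invariant factors of ∂_1 are all 1, so H_0 = Z.
  H_1: rank ker ∂_1 − rank ∂_2 = (12 − 5) − 7 = 0, and the invariant factors of ∂_2 are all 1, so H_1 = 0.
  H_2: rank ker ∂_2 − rank ∂_3 = (8 − 7) − 0 = 1, and there is no ∂_3, so H_2 = Z.

(K is a triangulation of the 2-sphere S^2.)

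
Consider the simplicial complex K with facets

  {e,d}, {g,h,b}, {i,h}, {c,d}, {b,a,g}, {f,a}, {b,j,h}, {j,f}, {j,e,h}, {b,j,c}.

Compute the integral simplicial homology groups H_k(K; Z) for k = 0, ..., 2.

H_0 ≅ Z,  H_1 ≅ Z^2,  H_2 = 0.

Fix the vertex order a < b < c < d < e < f < g < h < i < j and write every simplex with vertices in increasing order. Then dim K = 2 and the simplices of K are:

  0-simplices (10): a, b, c, d, e, f, g, h, i, j
  1-simplices (16): ab, af, ag, bc, bg, bh, bj, cd, cj, de, eh, ej, fj, gh, hi, hj
  2-simplices (5): abg, bcj, bgh, bhj, ehj

giving chain groups C_0 ≅ Z^10, C_1 ≅ Z^16, C_2 ≅ Z^5.

Boundary ∂_1: C_1 → C_0 is given by ∂[p,q] = [q] − [p]. For instance
  ∂bc = c − b.
The 10×16 boundary matrix has rank 9 and Smith normal form diag(1,1,1,1,1,1,1,1,1).

Boundary ∂_2: C_2 → C_1 sends each 2-simplex [p,q,r] to [q,r] − [p,r] + [p,q]. For instance
  ∂bhj = hj − bj + bh,
  ∂bcj = cj − bj + bc.
As a 16×5 matrix over Z this has rank 5, with invariant factors (1,1,1,1,1).

Computing H_k = (kernel of ∂_k) / (image of ∂_{k+1}):

  H_0: rank C_0 − rank ∂_1 = 10 − 9 = 1, and the invariant factors of ∂_1 are all 1, so H_0 ≅ Z.
  H_1: rank ker ∂_1 − rank ∂_2 = (16 − 9) − 5 = 2, and the invariant factors of ∂_2 are all 1, so H_1 ≅ Z^2.
  H_2: rank ker ∂_2 − rank ∂_3 = (5 − 5) − 0 = 0, and there is no ∂_3, so H_2 ≅ 0.

As a check, the Euler characteristic is 10 − 16 + 5 = -1, which agrees with 1 − 2 + 0 = -1.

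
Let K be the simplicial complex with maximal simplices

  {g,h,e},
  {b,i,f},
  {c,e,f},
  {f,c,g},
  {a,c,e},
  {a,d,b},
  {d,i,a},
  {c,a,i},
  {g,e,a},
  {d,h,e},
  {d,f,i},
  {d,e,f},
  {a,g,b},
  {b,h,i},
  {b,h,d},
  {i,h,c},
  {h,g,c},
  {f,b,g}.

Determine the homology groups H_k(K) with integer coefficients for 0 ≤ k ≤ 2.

H_0 = Z,  H_1 = Z ⊕ Z/2,  H_2 = 0.

Order the vertices as a < b < c < d < e < f < g < h < i. Listing each simplex with vertices in this order, K has dimension 2 with simplices:

  0-simplices (9): a, b, c, d, e, f, g, h, i
  1-simplices (27): ab, ac, ad, ae, ag, ai, bd, bf, bg, bh, bi, ce, cf, cg, ch, ci, de, df, dh, di, ef, eg, eh, fg, fi, gh, hi
  2-simplices (18): abd, abg, ace, aci, adi, aeg, bdh, bfg, bfi, bhi, cef, cfg, cgh, chi, def, deh, dfi, egh

giving chain groups C_0 ≅ Z^9, C_1 ≅ Z^27, C_2 ≅ Z^18.

Boundary ∂_1: C_1 → C_0 is given by ∂[p,q] = [q] − [p]. For instance
  ∂ai = i − a.
As a 9×27 matrix over Z this has rank 8, with invariant factors (1,1,1,1,1,1,1,1).

Boundary ∂_2: C_2 → C_1 sends each 2-simplex [p,q,r] to [q,r] − [p,r] + [p,q]. For instance
  ∂aci = ci − ai + ac,
  ∂ace = ce − ae + ac.
The resulting 27×18 matrix has rank 18, and its Smith normal form has invariant factors (1,1,1,1,1,1,1,1,1,1,1,1,1,1,1,1,1,2).

Now H_k = ker ∂_k / im ∂_{k+1}, so:

  H_0: rank C_0 − rank ∂_1 = 9 − 8 = 1, and the invariant factors of ∂_1 are all 1, so H_0 = Z.
  H_1: rank ker ∂_1 − rank ∂_2 = (27 − 8) − 18 = 1, and ∂_2 has invariant factor 2 > 1, so H_1 = Z ⊕ Z/2.
  H_2: rank ker ∂_2 − rank ∂_3 = (18 − 18) − 0 = 0, and there is no ∂_3, so H_2 = 0.

As a check, the Euler characteristic is 9 − 27 + 18 = 0, which agrees with 1 − 1 + 0 = 0.
(K is a triangulation of the Klein bottle.)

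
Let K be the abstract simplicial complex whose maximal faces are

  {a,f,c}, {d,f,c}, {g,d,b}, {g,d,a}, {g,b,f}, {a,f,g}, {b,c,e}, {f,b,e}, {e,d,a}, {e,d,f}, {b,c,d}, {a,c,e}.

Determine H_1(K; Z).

H_1 = Z/2.

Fix the vertex order a < b < c < d < e < f < g and write every simplex with vertices in increasing order. Then dim K = 2 and the simplices of K are:

  0-simplices (7): a, b, c, d, e, f, g
  1-simplices (18): ac, ad, ae, af, ag, bc, bd, be, bf, bg, cd, ce, cf, de, df, dg, ef, fg
  2-simplices (12): ace, acf, ade, adg, afg, bcd, bce, bdg, bef, bfg, cdf, def

Hence C_0 ≅ Z^7, C_1 ≅ Z^18, C_2 ≅ Z^12.

∂_1: C_1 → C_0 is given by ∂[p,q] = [q] − [p]. For instance
  ∂bc = c − b.
This gives a 7×18 integer matrix of rank 6; reducing to Smith normal form yields diagonal entries (1,1,1,1,1,1).

Boundary ∂_2: C_2 → C_1 maps a triangle to the signed sum of its edges. For instance
  ∂adg = dg − ag + ad,
  ∂bcd = cd − bd + bc.
This gives a 18×12 integer matrix of rank 12; reducing to Smith normal form yields diagonal entries (1,1,1,1,1,1,1,1,1,1,1,2).

Now H_k = ker ∂_k / im ∂_{k+1}, so:

  H_1: rank ker ∂_1 − rank ∂_2 = (18 − 6) − 12 = 0, and ∂_2 has invariant factor 2 > 1, so H_1 = Z/2.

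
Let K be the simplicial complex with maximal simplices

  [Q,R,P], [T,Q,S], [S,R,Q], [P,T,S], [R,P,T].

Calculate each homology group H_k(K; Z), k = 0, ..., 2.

H_0 = Z,  H_1 = Z,  H_2 = 0.

K has 5 vertices, 10 edges, 5 triangles.
rank ∂_0 = 0, rank ∂_1 = 4 ⇒ b_0 = 5 − 0 − 4 = 1; all invariant factors of ∂_1 are 1 so no torsion. So H_0 ≅ Z.
rank ∂_1 = 4, rank ∂_2 = 5 ⇒ b_1 = 10 − 4 − 5 = 1; all invariant factors of ∂_2 are 1 so no torsion. So H_1 ≅ Z.
rank ∂_2 = 5, rank ∂_3 = 0 ⇒ b_2 = 5 − 5 − 0 = 0. So H_2 ≅ 0.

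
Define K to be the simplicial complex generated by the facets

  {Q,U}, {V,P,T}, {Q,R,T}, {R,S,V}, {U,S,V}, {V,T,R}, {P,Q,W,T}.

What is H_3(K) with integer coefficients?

We work with the vertex ordering P < Q < R < S < T < U < V < W. The simplices of K, each written with vertices in increasing order, are:

  0-simplices (8): P, Q, R, S, T, U, V, W
  1-simplices (16): PQ, PT, PV, PW, QR, QT, QU, QW, RS, RT, RV, SU, SV, TV, TW, UV
  2-simplices (9): PQT, PQW, PTV, PTW, QRT, QTW, RSV, RTV, SUV
  3-simplices (1): PQTW

so the chain groups are C_0 ≅ Z^8, C_1 ≅ Z^16, C_2 ≅ Z^9, C_3 ≅ Z^1.

Boundary ∂_1: C_1 → C_0 is given by ∂[p,q] = [q] − [p]. For instance
  ∂QU = U − Q.
This gives a 8×16 integer matrix of rank 7; reducing to Smith normal form yields diagonal entries (1,1,1,1,1,1,1).

The boundary map ∂_2: C_2 → C_1 sends each 2-simplex [p,q,r] to [q,r] − [p,r] + [p,q]. For instance
  ∂PTW = TW − PW + PT,
  ∂PQT = QT − PT + PQ.
The 16×9 boundary matrix has rank 8 and Smith normal form diag(1,1,1,1,1,1,1,1).

Boundary ∂_3: C_3 → C_2 sends each 3-simplex σ to the alternating sum Σ_i (−1)^i (σ with its i-th vertex removed). For instance
  ∂PQTW = QTW − PTW + PQW − PQT.
The 9×1 boundary matrix has rank 1 and Smith normal form diag(1).

From H_k ≅ ker(∂_k) / im(∂_{k+1}) we obtain:

  H_3: rank ker ∂_3 − rank ∂_4 = (1 − 1) − 0 = 0, and there is no ∂_4, so H_3 = 0.

H_3 ≅ 0.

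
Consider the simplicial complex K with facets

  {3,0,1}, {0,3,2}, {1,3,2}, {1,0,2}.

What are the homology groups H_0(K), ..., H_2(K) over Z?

H_0 ≅ Z,  H_1 = 0,  H_2 ≅ Z.

We work with the vertex ordering 0 < 1 < 2 < 3. The simplices of K, each written with vertices in increasing order, are:

  0-simplices (4): [0], [1], [2], [3]
  1-simplices (6): [0,1], [0,2], [0,3], [1,2], [1,3], [2,3]
  2-simplices (4): [0,1,2], [0,1,3], [0,2,3], [1,2,3]

so the chain groups are C_0 ≅ Z^4, C_1 ≅ Z^6, C_2 ≅ Z^4.

Boundary ∂_1: C_1 → C_0 maps an edge to its endpoints' difference, ∂[p,q] = q − p.
This gives a 4×6 integer matrix of rank 3; reducing to Smith normal form yields diagonal entries (1,1,1).

The boundary map ∂_2: C_2 → C_1 sends each 2-simplex [p,q,r] to [q,r] − [p,r] + [p,q]. For instance
  ∂[0,1,3] = [1,3] − [0,3] + [0,1],
  ∂[0,2,3] = [2,3] − [0,3] + [0,2].
This gives a 6×4 integer matrix of rank 3; reducing to Smith normal form yields diagonal entries (1,1,1).

Computing H_k = (kernel of ∂_k) / (image of ∂_{k+1}):

  H_0: rank C_0 − rank ∂_1 = 4 − 3 = 1, and the invariant factors of ∂_1 are all 1, so H_0 = Z.
  H_1: rank ker ∂_1 − rank ∂_2 = (6 − 3) − 3 = 0, and the invariant factors of ∂_2 are all 1, so H_1 = 0.
  H_2: rank ker ∂_2 − rank ∂_3 = (4 − 3) − 0 = 1, and there is no ∂_3, so H_2 = Z.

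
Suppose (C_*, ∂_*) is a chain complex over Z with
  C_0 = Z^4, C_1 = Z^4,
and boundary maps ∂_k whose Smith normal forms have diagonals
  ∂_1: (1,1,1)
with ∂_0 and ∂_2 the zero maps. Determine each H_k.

H_0 = Z,  H_1 = Z.

H_0: b_0 = 4 − 0 − 3 = 1; torsion from ∂_1 factors > 1: none. So H_0 = Z.
H_1: b_1 = 4 − 3 − 0 = 1; torsion from ∂_2 factors > 1: none. So H_1 = Z.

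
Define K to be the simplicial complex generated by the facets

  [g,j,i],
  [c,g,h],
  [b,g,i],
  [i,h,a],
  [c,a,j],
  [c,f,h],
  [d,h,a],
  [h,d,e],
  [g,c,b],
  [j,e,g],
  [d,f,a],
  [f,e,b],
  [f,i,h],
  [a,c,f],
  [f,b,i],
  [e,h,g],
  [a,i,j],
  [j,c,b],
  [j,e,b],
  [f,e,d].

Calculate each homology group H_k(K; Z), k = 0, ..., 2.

Order the vertices as a < b < c < d < e < f < g < h < i < j. Listing each simplex with vertices in this order, K has dimension 2 with simplices:

  0-simplices (10): a, b, c, d, e, f, g, h, i, j
  1-simplices (30): ac, ad, af, ah, ai, aj, bc, be, bf, bg, bi, bj, cf, cg, ch, cj, de, df, dh, ef, eg, eh, ej, fh, fi, gh, gi, gj, hi, ij
  2-simplices (20): acf, acj, adf, adh, ahi, aij, bcg, bcj, bef, bej, bfi, bgi, cfh, cgh, def, deh, egh, egj, fhi, gij

so the chain groups are C_0 ≅ Z^10, C_1 ≅ Z^30, C_2 ≅ Z^20.

∂_1: C_1 → C_0 maps an edge to its endpoints' difference, ∂[p,q] = q − p. For instance
  ∂fh = h − f.
As a 10×30 matrix over Z this has rank 9, with invariant factors (1,1,1,1,1,1,1,1,1).

The boundary map ∂_2: C_2 → C_1 acts by ∂[p,q,r] = [q,r] − [p,r] + [p,q]. For instance
  ∂acf = cf − af + ac,
  ∂ahi = hi − ai + ah.
This gives a 30×20 integer matrix of rank 20; reducing to Smith normal form yields diagonal entries (1,1,1,1,1,1,1,1,1,1,1,1,1,1,1,1,1,1,1,2).

Now H_k = ker ∂_k / im ∂_{k+1}, so:

  H_0: rank C_0 − rank ∂_1 = 10 − 9 = 1, and the invariant factors of ∂_1 are all 1, so H_0 ≅ Z.
  H_1: rank ker ∂_1 − rank ∂_2 = (30 − 9) − 20 = 1, and ∂_2 has invariant factor 2 > 1, so H_1 ≅ Z × Z/2.
  H_2: rank ker ∂_2 − rank ∂_3 = (20 − 20) − 0 = 0, and there is no ∂_3, so H_2 ≅ 0.

H_0 = Z,  H_1 = Z × Z/2,  H_2 = 0.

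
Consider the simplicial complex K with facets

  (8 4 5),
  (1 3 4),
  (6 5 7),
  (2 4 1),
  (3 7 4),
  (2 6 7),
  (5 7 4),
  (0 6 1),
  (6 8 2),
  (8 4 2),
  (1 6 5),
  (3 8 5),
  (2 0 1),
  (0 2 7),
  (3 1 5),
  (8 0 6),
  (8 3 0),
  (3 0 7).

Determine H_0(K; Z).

H_0 ≅ Z.

Order the vertices as 0 < 1 < 2 < 3 < 4 < 5 < 6 < 7 < 8. Listing each simplex with vertices in this order, K has dimension 2 with simplices:

  0-simplices (9): [0], [1], [2], [3], [4], [5], [6], [7], [8]
  1-simplices (27): (27 of them)
  2-simplices (18): [0,1,2], [0,1,6], [0,2,7], [0,3,7], [0,3,8], [0,6,8], [1,2,4], [1,3,4], [1,3,5], [1,5,6], [2,4,8], [2,6,7], [2,6,8], [3,4,7], [3,5,8], [4,5,7], [4,5,8], [5,6,7]

giving chain groups C_0 ≅ Z^9, C_1 ≅ Z^27, C_2 ≅ Z^18.

Boundary ∂_1: C_1 → C_0 sends each edge [p,q] (with p < q) to q − p.
The 9×27 boundary matrix has rank 8 and Smith normal form diag(1,1,1,1,1,1,1,1).

Boundary ∂_2: C_2 → C_1 sends each 2-simplex [p,q,r] to [q,r] − [p,r] + [p,q]. For instance
  ∂[1,2,4] = [2,4] − [1,4] + [1,2],
  ∂[2,6,8] = [6,8] − [2,8] + [2,6].
The resulting 27×18 matrix has rank 18, and its Smith normal form has invariant factors (1,1,1,1,1,1,1,1,1,1,1,1,1,1,1,1,1,2).

Computing H_k = (kernel of ∂_k) / (image of ∂_{k+1}):

  H_0: rank C_0 − rank ∂_1 = 9 − 8 = 1, and the invariant factors of ∂_1 are all 1, so H_0 = Z.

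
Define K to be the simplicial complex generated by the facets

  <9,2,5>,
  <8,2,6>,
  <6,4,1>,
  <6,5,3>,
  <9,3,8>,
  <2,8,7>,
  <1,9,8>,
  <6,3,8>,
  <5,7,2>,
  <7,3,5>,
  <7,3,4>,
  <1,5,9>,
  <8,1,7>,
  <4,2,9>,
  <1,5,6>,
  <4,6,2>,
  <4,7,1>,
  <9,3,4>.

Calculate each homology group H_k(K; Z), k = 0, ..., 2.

We work with the vertex ordering 1 < 2 < 3 < 4 < 5 < 6 < 7 < 8 < 9. The simplices of K, each written with vertices in increasing order, are:

  0-simplices (9): [1], [2], [3], [4], [5], [6], [7], [8], [9]
  1-simplices (27): (27 of them)
  2-simplices (18): [1,4,6], [1,4,7], [1,5,6], [1,5,9], [1,7,8], [1,8,9], [2,4,6], [2,4,9], [2,5,7], [2,5,9], [2,6,8], [2,7,8], [3,4,7], [3,4,9], [3,5,6], [3,5,7], [3,6,8], [3,8,9]

giving chain groups C_0 ≅ Z^9, C_1 ≅ Z^27, C_2 ≅ Z^18.

The boundary map ∂_1: C_1 → C_0 maps an edge to its endpoints' difference, ∂[p,q] = q − p. For instance
  ∂[1,8] = [8] − [1].
The resulting 9×27 matrix has rank 8, and its Smith normal form has invariant factors (1,1,1,1,1,1,1,1).

The boundary map ∂_2: C_2 → C_1 sends each 2-simplex [p,q,r] to [q,r] − [p,r] + [p,q]. For instance
  ∂[2,4,6] = [4,6] − [2,6] + [2,4],
  ∂[1,7,8] = [7,8] − [1,8] + [1,7].
As a 27×18 matrix over Z this has rank 17, with invariant factors (1,1,1,1,1,1,1,1,1,1,1,1,1,1,1,1,1).

From H_k ≅ ker(∂_k) / im(∂_{k+1}) we obtain:

  H_0: rank C_0 − rank ∂_1 = 9 − 8 = 1, and the invariant factors of ∂_1 are all 1, so H_0 = Z.
  H_1: rank ker ∂_1 − rank ∂_2 = (27 − 8) − 17 = 2, and the invariant factors of ∂_2 are all 1, so H_1 = Z^2.
  H_2: rank ker ∂_2 − rank ∂_3 = (18 − 17) − 0 = 1, and there is no ∂_3, so H_2 = Z.

As a check, the Euler characteristic is 9 − 27 + 18 = 0, which agrees with 1 − 2 + 1 = 0.

H_0 = Z,  H_1 = Z^2,  H_2 = Z.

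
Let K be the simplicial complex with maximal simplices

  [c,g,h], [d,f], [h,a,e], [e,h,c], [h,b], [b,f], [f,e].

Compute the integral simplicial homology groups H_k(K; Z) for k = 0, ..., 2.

Fix the vertex order a < b < c < d < e < f < g < h and write every simplex with vertices in increasing order. Then dim K = 2 and the simplices of K are:

  0-simplices (8): a, b, c, d, e, f, g, h
  1-simplices (11): ae, ah, bf, bh, ce, cg, ch, df, ef, eh, gh
  2-simplices (3): aeh, ceh, cgh

so the chain groups are C_0 ≅ Z^8, C_1 ≅ Z^11, C_2 ≅ Z^3.

∂_1: C_1 → C_0 maps an edge to its endpoints' difference, ∂[p,q] = q − p.
The 8×11 boundary matrix has rank 7 and Smith normal form diag(1,1,1,1,1,1,1).

Boundary ∂_2: C_2 → C_1 maps a triangle to the signed sum of its edges. For instance
  ∂cgh = gh − ch + cg,
  ∂aeh = eh − ah + ae.
This gives a 11×3 integer matrix of rank 3; reducing to Smith normal form yields diagonal entries (1,1,1).

Computing H_k = (kernel of ∂_k) / (image of ∂_{k+1}):

  H_0: rank C_0 − rank ∂_1 = 8 − 7 = 1, and the invariant factors of ∂_1 are all 1, so H_0 = Z.
  H_1: rank ker ∂_1 − rank ∂_2 = (11 − 7) − 3 = 1, and the invariant factors of ∂_2 are all 1, so H_1 = Z.
  H_2: rank ker ∂_2 − rank ∂_3 = (3 − 3) − 0 = 0, and there is no ∂_3, so H_2 = 0.

H_0 = Z,  H_1 = Z,  H_2 = 0.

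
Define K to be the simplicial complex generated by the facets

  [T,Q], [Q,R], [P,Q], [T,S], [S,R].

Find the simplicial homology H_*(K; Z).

H_0 = Z,  H_1 = Z.

We work with the vertex ordering P < Q < R < S < T. The simplices of K, each written with vertices in increasing order, are:

  0-simplices (5): P, Q, R, S, T
  1-simplices (5): PQ, QR, QT, RS, ST

so the chain groups are C_0 ≅ Z^5, C_1 ≅ Z^5.

∂_1: C_1 → C_0 is given by ∂[p,q] = [q] − [p]. For instance
  ∂PQ = Q − P.
As a 5×5 matrix over Z this has rank 4, with invariant factors (1,1,1,1).

From H_k ≅ ker(∂_k) / im(∂_{k+1}) we obtain:

  H_0: rank C_0 − rank ∂_1 = 5 − 4 = 1, and the invariant factors of ∂_1 are all 1, so H_0 ≅ Z.
  H_1: rank ker ∂_1 − rank ∂_2 = (5 − 4) − 0 = 1, and there is no ∂_2, so H_1 ≅ Z.

As a check, the Euler characteristic is 5 − 5 = 0, which agrees with 1 − 1 = 0.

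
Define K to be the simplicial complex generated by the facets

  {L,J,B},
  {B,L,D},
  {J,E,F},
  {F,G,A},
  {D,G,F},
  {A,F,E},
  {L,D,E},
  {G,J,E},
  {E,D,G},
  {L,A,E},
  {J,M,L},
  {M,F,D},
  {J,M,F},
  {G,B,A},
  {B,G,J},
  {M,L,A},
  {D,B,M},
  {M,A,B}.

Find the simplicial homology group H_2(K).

H_2 = 0.

Order the vertices as A < B < D < E < F < G < J < L < M. Listing each simplex with vertices in this order, K has dimension 2 with simplices:

  0-simplices (9): A, B, D, E, F, G, J, L, M
  1-simplices (27): AB, AE, AF, AG, AL, AM, BD, BG, BJ, BL, BM, DE, DF, DG, DL, DM, EF, EG, EJ, EL, FG, FJ, FM, GJ, JL, JM, LM
  2-simplices (18): ABG, ABM, AEF, AEL, AFG, ALM, BDL, BDM, BGJ, BJL, DEG, DEL, DFG, DFM, EFJ, EGJ, FJM, JLM

Hence C_0 ≅ Z^9, C_1 ≅ Z^27, C_2 ≅ Z^18.

Boundary ∂_1: C_1 → C_0 sends each edge [p,q] (with p < q) to q − p.
This gives a 9×27 integer matrix of rank 8; reducing to Smith normal form yields diagonal entries (1,1,1,1,1,1,1,1).

The boundary map ∂_2: C_2 → C_1 sends each 2-simplex [p,q,r] to [q,r] − [p,r] + [p,q]. For instance
  ∂ALM = LM − AM + AL,
  ∂JLM = LM − JM + JL.
The resulting 27×18 matrix has rank 18, and its Smith normal form has invariant factors (1,1,1,1,1,1,1,1,1,1,1,1,1,1,1,1,1,2).

Now H_k = ker ∂_k / im ∂_{k+1}, so:

  H_2: rank ker ∂_2 − rank ∂_3 = (18 − 18) − 0 = 0, and there is no ∂_3, so H_2 ≅ 0.

(K is a triangulation of the Klein bottle.)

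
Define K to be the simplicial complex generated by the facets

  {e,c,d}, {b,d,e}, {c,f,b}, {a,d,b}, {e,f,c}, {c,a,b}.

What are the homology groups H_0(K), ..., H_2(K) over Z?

H_0 ≅ Z,  H_1 ≅ Z,  H_2 = 0.

Fix the vertex order a < b < c < d < e < f and write every simplex with vertices in increasing order. Then dim K = 2 and the simplices of K are:

  0-simplices (6): a, b, c, d, e, f
  1-simplices (12): ab, ac, ad, bc, bd, be, bf, cd, ce, cf, de, ef
  2-simplices (6): abc, abd, bcf, bde, cde, cef

so the chain groups are C_0 ≅ Z^6, C_1 ≅ Z^12, C_2 ≅ Z^6.

∂_1: C_1 → C_0 maps an edge to its endpoints' difference, ∂[p,q] = q − p.
As a 6×12 matrix over Z this has rank 5, with invariant factors (1,1,1,1,1).

The boundary map ∂_2: C_2 → C_1 acts by ∂[p,q,r] = [q,r] − [p,r] + [p,q]. For instance
  ∂abd = bd − ad + ab,
  ∂bde = de − be + bd.
This gives a 12×6 integer matrix of rank 6; reducing to Smith normal form yields diagonal entries (1,1,1,1,1,1).

From H_k ≅ ker(∂_k) / im(∂_{k+1}) we obtain:

  H_0: rank C_0 − rank ∂_1 = 6 − 5 = 1, and the invariant factors of ∂_1 are all 1, so H_0 ≅ Z.
  H_1: rank ker ∂_1 − rank ∂_2 = (12 − 5) − 6 = 1, and the invariant factors of ∂_2 are all 1, so H_1 ≅ Z.
  H_2: rank ker ∂_2 − rank ∂_3 = (6 − 6) − 0 = 0, and there is no ∂_3, so H_2 ≅ 0.

(K is a triangulation of the cylinder S^1 x I.)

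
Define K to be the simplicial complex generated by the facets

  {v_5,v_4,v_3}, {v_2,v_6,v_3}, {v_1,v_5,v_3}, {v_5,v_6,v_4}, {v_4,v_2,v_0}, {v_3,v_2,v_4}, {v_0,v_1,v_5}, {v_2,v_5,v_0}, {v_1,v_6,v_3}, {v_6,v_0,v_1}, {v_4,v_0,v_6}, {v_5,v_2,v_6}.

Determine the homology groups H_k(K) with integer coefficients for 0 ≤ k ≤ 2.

H_0 ≅ Z,  H_1 ≅ Z/2Z,  H_2 = 0.

Fix the vertex order v_0 < v_1 < v_2 < v_3 < v_4 < v_5 < v_6 and write every simplex with vertices in increasing order. Then dim K = 2 and the simplices of K are:

  0-simplices (7): [v_0], [v_1], [v_2], [v_3], [v_4], [v_5], [v_6]
  1-simplices (18): (18 of them)
  2-simplices (12): (12 of them)

Hence C_0 ≅ Z^7, C_1 ≅ Z^18, C_2 ≅ Z^12.

Boundary ∂_1: C_1 → C_0 is given by ∂[p,q] = [q] − [p]. For instance
  ∂[v_3,v_4] = [v_4] − [v_3].
This gives a 7×18 integer matrix of rank 6; reducing to Smith normal form yields diagonal entries (1,1,1,1,1,1).

Boundary ∂_2: C_2 → C_1 sends each 2-simplex [p,q,r] to [q,r] − [p,r] + [p,q]. For instance
  ∂[v_1,v_3,v_6] = [v_3,v_6] − [v_1,v_6] + [v_1,v_3],
  ∂[v_4,v_5,v_6] = [v_5,v_6] − [v_4,v_6] + [v_4,v_5].
This gives a 18×12 integer matrix of rank 12; reducing to Smith normal form yields diagonal entries (1,1,1,1,1,1,1,1,1,1,1,2).

Now H_k = ker ∂_k / im ∂_{k+1}, so:

  H_0: rank C_0 − rank ∂_1 = 7 − 6 = 1, and the invariant factors of ∂_1 are all 1, so H_0 ≅ Z.
  H_1: rank ker ∂_1 − rank ∂_2 = (18 − 6) − 12 = 0, and ∂_2 has invariant factor 2 > 1, so H_1 ≅ Z/2Z.
  H_2: rank ker ∂_2 − rank ∂_3 = (12 − 12) − 0 = 0, and there is no ∂_3, so H_2 ≅ 0.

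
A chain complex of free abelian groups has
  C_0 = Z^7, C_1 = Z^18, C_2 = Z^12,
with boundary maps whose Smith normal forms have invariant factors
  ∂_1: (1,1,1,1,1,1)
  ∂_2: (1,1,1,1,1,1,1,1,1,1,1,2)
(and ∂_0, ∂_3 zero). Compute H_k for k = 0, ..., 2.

H_0: b_0 = 7 − 0 − 6 = 1; torsion from ∂_1 factors > 1: none. So H_0 = Z.
H_1: b_1 = 18 − 6 − 12 = 0; torsion from ∂_2 factors > 1: [2]. So H_1 = Z/2Z.
H_2: b_2 = 12 − 12 − 0 = 0; torsion from ∂_3 factors > 1: none. So H_2 = 0.

H_0 = Z,  H_1 = Z/2Z,  H_2 = 0.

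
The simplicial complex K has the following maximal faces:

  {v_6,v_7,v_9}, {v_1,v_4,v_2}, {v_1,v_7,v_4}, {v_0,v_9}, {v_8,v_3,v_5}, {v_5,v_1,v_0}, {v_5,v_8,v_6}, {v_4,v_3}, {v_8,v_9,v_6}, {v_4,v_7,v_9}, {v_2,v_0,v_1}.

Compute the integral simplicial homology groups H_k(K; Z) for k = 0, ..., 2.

Fix the vertex order v_0 < v_1 < v_2 < v_3 < v_4 < v_5 < v_6 < v_7 < v_8 < v_9 and write every simplex with vertices in increasing order. Then dim K = 2 and the simplices of K are:

  0-simplices (10): [v_0], [v_1], [v_2], [v_3], [v_4], [v_5], [v_6], [v_7], [v_8], [v_9]
  1-simplices (21): (21 of them)
  2-simplices (9): [v_0,v_1,v_2], [v_0,v_1,v_5], [v_1,v_2,v_4], [v_1,v_4,v_7], [v_3,v_5,v_8], [v_4,v_7,v_9], [v_5,v_6,v_8], [v_6,v_7,v_9], [v_6,v_8,v_9]

Hence C_0 ≅ Z^10, C_1 ≅ Z^21, C_2 ≅ Z^9.

∂_1: C_1 → C_0 is given by ∂[p,q] = [q] − [p].
The resulting 10×21 matrix has rank 9, and its Smith normal form has invariant factors (1,1,1,1,1,1,1,1,1).

∂_2: C_2 → C_1 acts by ∂[p,q,r] = [q,r] − [p,r] + [p,q]. For instance
  ∂[v_4,v_7,v_9] = [v_7,v_9] − [v_4,v_9] + [v_4,v_7],
  ∂[v_1,v_4,v_7] = [v_4,v_7] − [v_1,v_7] + [v_1,v_4].
The resulting 21×9 matrix has rank 9, and its Smith normal form has invariant factors (1,1,1,1,1,1,1,1,1).

Computing H_k = (kernel of ∂_k) / (image of ∂_{k+1}):

  H_0: rank C_0 − rank ∂_1 = 10 − 9 = 1, and the invariant factors of ∂_1 are all 1, so H_0 = Z.
  H_1: rank ker ∂_1 − rank ∂_2 = (21 − 9) − 9 = 3, and the invariant factors of ∂_2 are all 1, so H_1 = Z^3.
  H_2: rank ker ∂_2 − rank ∂_3 = (9 − 9) − 0 = 0, and there is no ∂_3, so H_2 = 0.

As a check, the Euler characteristic is 10 − 21 + 9 = -2, which agrees with 1 − 3 + 0 = -2.

H_0 ≅ Z,  H_1 ≅ Z^3,  H_2 = 0.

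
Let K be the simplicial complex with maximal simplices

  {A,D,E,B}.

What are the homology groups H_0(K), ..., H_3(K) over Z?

H_0 ≅ Z,  H_1 = 0,  H_2 = 0,  H_3 = 0.

Order the vertices as A < B < D < E. Listing each simplex with vertices in this order, K has dimension 3 with simplices:

  0-simplices (4): A, B, D, E
  1-simplices (6): AB, AD, AE, BD, BE, DE
  2-simplices (4): ABD, ABE, ADE, BDE
  3-simplices (1): ABDE

Hence C_0 ≅ Z^4, C_1 ≅ Z^6, C_2 ≅ Z^4, C_3 ≅ Z^1.

∂_1: C_1 → C_0 sends each edge [p,q] (with p < q) to q − p.
As a 4×6 matrix over Z this has rank 3, with invariant factors (1,1,1).

The boundary map ∂_2: C_2 → C_1 sends each 2-simplex [p,q,r] to [q,r] − [p,r] + [p,q]. For instance
  ∂ABE = BE − AE + AB,
  ∂BDE = DE − BE + BD.
As a 6×4 matrix over Z this has rank 3, with invariant factors (1,1,1).

∂_3: C_3 → C_2 sends each 3-simplex σ to the alternating sum Σ_i (−1)^i (σ with its i-th vertex removed). For instance
  ∂ABDE = BDE − ADE + ABE − ABD.
As a 4×1 matrix over Z this has rank 1, with invariant factors (1).

Computing H_k = (kernel of ∂_k) / (image of ∂_{k+1}):

  H_0: rank C_0 − rank ∂_1 = 4 − 3 = 1, and the invariant factors of ∂_1 are all 1, so H_0 ≅ Z.
  H_1: rank ker ∂_1 − rank ∂_2 = (6 − 3) − 3 = 0, and the invariant factors of ∂_2 are all 1, so H_1 ≅ 0.
  H_2: rank ker ∂_2 − rank ∂_3 = (4 − 3) − 1 = 0, and the invariant factors of ∂_3 are all 1, so H_2 ≅ 0.
  H_3: rank ker ∂_3 − rank ∂_4 = (1 − 1) − 0 = 0, and there is no ∂_4, so H_3 ≅ 0.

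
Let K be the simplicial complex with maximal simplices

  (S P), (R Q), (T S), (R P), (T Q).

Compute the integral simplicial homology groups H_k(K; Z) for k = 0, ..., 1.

Fix the vertex order P < Q < R < S < T and write every simplex with vertices in increasing order. Then dim K = 1 and the simplices of K are:

  0-simplices (5): P, Q, R, S, T
  1-simplices (5): PR, PS, QR, QT, ST

giving chain groups C_0 ≅ Z^5, C_1 ≅ Z^5.

∂_1: C_1 → C_0 maps an edge to its endpoints' difference, ∂[p,q] = q − p.
As a 5×5 matrix over Z this has rank 4, with invariant factors (1,1,1,1).

Reading off H_k = ker ∂_k / im ∂_{k+1}:

  H_0: rank C_0 − rank ∂_1 = 5 − 4 = 1, and the invariant factors of ∂_1 are all 1, so H_0 = Z.
  H_1: rank ker ∂_1 − rank ∂_2 = (5 − 4) − 0 = 1, and there is no ∂_2, so H_1 = Z.

As a check, the Euler characteristic is 5 − 5 = 0, which agrees with 1 − 1 = 0.

H_0 = Z,  H_1 = Z.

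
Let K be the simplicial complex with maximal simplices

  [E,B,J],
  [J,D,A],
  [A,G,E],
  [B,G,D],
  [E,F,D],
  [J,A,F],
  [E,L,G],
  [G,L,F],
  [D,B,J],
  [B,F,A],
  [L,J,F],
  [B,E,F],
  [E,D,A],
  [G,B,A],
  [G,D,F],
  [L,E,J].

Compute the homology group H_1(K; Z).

H_1 = Z^2.

Fix the vertex order A < B < D < E < F < G < J < L and write every simplex with vertices in increasing order. Then dim K = 2 and the simplices of K are:

  0-simplices (8): A, B, D, E, F, G, J, L
  1-simplices (24): AB, AD, AE, AF, AG, AJ, BD, BE, BF, BG, BJ, DE, DF, DG, DJ, EF, EG, EJ, EL, FG, FJ, FL, GL, JL
  2-simplices (16): ABF, ABG, ADE, ADJ, AEG, AFJ, BDG, BDJ, BEF, BEJ, DEF, DFG, EGL, EJL, FGL, FJL

so the chain groups are C_0 ≅ Z^8, C_1 ≅ Z^24, C_2 ≅ Z^16.

The boundary map ∂_1: C_1 → C_0 maps an edge to its endpoints' difference, ∂[p,q] = q − p.
The 8×24 boundary matrix has rank 7 and Smith normal form diag(1,1,1,1,1,1,1).

Boundary ∂_2: C_2 → C_1 acts by ∂[p,q,r] = [q,r] − [p,r] + [p,q]. For instance
  ∂EGL = GL − EL + EG,
  ∂BEJ = EJ − BJ + BE.
As a 24×16 matrix over Z this has rank 15, with invariant factors (1,1,1,1,1,1,1,1,1,1,1,1,1,1,1).

Computing H_k = (kernel of ∂_k) / (image of ∂_{k+1}):

  H_1: rank ker ∂_1 − rank ∂_2 = (24 − 7) − 15 = 2, and the invariant factors of ∂_2 are all 1, so H_1 ≅ Z^2.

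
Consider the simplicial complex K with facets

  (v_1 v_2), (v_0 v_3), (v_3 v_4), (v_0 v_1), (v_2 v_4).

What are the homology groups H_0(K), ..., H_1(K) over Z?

H_0 ≅ Z,  H_1 ≅ Z.

We work with the vertex ordering v_0 < v_1 < v_2 < v_3 < v_4. The simplices of K, each written with vertices in increasing order, are:

  0-simplices (5): [v_0], [v_1], [v_2], [v_3], [v_4]
  1-simplices (5): [v_0,v_1], [v_0,v_3], [v_1,v_2], [v_2,v_4], [v_3,v_4]

Hence C_0 ≅ Z^5, C_1 ≅ Z^5.

∂_1: C_1 → C_0 sends each edge [p,q] (with p < q) to q − p. For instance
  ∂[v_0,v_3] = [v_3] − [v_0].
The resulting 5×5 matrix has rank 4, and its Smith normal form has invariant factors (1,1,1,1).

Computing H_k = (kernel of ∂_k) / (image of ∂_{k+1}):

  H_0: rank C_0 − rank ∂_1 = 5 − 4 = 1, and the invariant factors of ∂_1 are all 1, so H_0 ≅ Z.
  H_1: rank ker ∂_1 − rank ∂_2 = (5 − 4) − 0 = 1, and there is no ∂_2, so H_1 ≅ Z.

As a check, the Euler characteristic is 5 − 5 = 0, which agrees with 1 − 1 = 0.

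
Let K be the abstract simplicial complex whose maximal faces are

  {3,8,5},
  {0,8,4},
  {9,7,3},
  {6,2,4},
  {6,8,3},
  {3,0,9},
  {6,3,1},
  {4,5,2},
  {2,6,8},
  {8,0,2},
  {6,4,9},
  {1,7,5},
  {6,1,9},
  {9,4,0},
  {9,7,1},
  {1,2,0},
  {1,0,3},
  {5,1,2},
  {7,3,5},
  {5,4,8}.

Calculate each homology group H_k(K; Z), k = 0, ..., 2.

Fix the vertex order 0 < 1 < 2 < 3 < 4 < 5 < 6 < 7 < 8 < 9 and write every simplex with vertices in increasing order. Then dim K = 2 and the simplices of K are:

  0-simplices (10): [0], [1], [2], [3], [4], [5], [6], [7], [8], [9]
  1-simplices (30): (30 of them)
  2-simplices (20): (20 of them)

giving chain groups C_0 ≅ Z^10, C_1 ≅ Z^30, C_2 ≅ Z^20.

The boundary map ∂_1: C_1 → C_0 is given by ∂[p,q] = [q] − [p].
As a 10×30 matrix over Z this has rank 9, with invariant factors (1,1,1,1,1,1,1,1,1).

The boundary map ∂_2: C_2 → C_1 sends each 2-simplex [p,q,r] to [q,r] − [p,r] + [p,q]. For instance
  ∂[2,4,5] = [4,5] − [2,5] + [2,4],
  ∂[2,4,6] = [4,6] − [2,6] + [2,4].
This gives a 30×20 integer matrix of rank 20; reducing to Smith normal form yields diagonal entries (1,1,1,1,1,1,1,1,1,1,1,1,1,1,1,1,1,1,1,2).

Now H_k = ker ∂_k / im ∂_{k+1}, so:

  H_0: rank C_0 − rank ∂_1 = 10 − 9 = 1, and the invariant factors of ∂_1 are all 1, so H_0 = Z.
  H_1: rank ker ∂_1 − rank ∂_2 = (30 − 9) − 20 = 1, and ∂_2 has invariant factor 2 > 1, so H_1 = Z ⊕ Z/2.
  H_2: rank ker ∂_2 − rank ∂_3 = (20 − 20) − 0 = 0, and there is no ∂_3, so H_2 = 0.

(K is a triangulation of the Klein bottle.)

H_0 ≅ Z,  H_1 ≅ Z ⊕ Z/2,  H_2 = 0.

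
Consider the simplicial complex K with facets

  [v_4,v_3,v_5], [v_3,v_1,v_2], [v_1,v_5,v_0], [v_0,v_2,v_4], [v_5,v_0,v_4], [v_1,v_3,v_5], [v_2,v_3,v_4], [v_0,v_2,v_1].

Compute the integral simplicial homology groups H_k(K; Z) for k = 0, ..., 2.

H_0 ≅ Z,  H_1 = 0,  H_2 ≅ Z.

Take the total order v_0 < v_1 < v_2 < v_3 < v_4 < v_5 on the vertex set. Then K (dimension 2) consists of the simplices:

  0-simplices (6): [v_0], [v_1], [v_2], [v_3], [v_4], [v_5]
  1-simplices (12): [v_0,v_1], [v_0,v_2], [v_0,v_4], [v_0,v_5], [v_1,v_2], [v_1,v_3], [v_1,v_5], [v_2,v_3], [v_2,v_4], [v_3,v_4], [v_3,v_5], [v_4,v_5]
  2-simplices (8): [v_0,v_1,v_2], [v_0,v_1,v_5], [v_0,v_2,v_4], [v_0,v_4,v_5], [v_1,v_2,v_3], [v_1,v_3,v_5], [v_2,v_3,v_4], [v_3,v_4,v_5]

so the chain groups are C_0 ≅ Z^6, C_1 ≅ Z^12, C_2 ≅ Z^8.

∂_1: C_1 → C_0 is given by ∂[p,q] = [q] − [p]. For instance
  ∂[v_3,v_4] = [v_4] − [v_3].
The 6×12 boundary matrix has rank 5 and Smith normal form diag(1,1,1,1,1).

Boundary ∂_2: C_2 → C_1 acts by ∂[p,q,r] = [q,r] − [p,r] + [p,q]. For instance
  ∂[v_1,v_2,v_3] = [v_2,v_3] − [v_1,v_3] + [v_1,v_2],
  ∂[v_0,v_2,v_4] = [v_2,v_4] − [v_0,v_4] + [v_0,v_2].
As a 12×8 matrix over Z this has rank 7, with invariant factors (1,1,1,1,1,1,1).

From H_k ≅ ker(∂_k) / im(∂_{k+1}) we obtain:

  H_0: rank C_0 − rank ∂_1 = 6 − 5 = 1, and the invariant factors of ∂_1 are all 1, so H_0 = Z.
  H_1: rank ker ∂_1 − rank ∂_2 = (12 − 5) − 7 = 0, and the invariant factors of ∂_2 are all 1, so H_1 = 0.
  H_2: rank ker ∂_2 − rank ∂_3 = (8 − 7) − 0 = 1, and there is no ∂_3, so H_2 = Z.

As a check, the Euler characteristic is 6 − 12 + 8 = 2, which agrees with 1 − 0 + 1 = 2.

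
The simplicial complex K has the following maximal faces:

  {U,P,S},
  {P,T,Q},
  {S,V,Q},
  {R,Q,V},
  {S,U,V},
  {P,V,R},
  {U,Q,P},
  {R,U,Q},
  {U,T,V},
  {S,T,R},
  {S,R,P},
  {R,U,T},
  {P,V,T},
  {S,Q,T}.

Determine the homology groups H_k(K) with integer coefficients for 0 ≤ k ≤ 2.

Take the total order P < Q < R < S < T < U < V on the vertex set. Then K (dimension 2) consists of the simplices:

  0-simplices (7): P, Q, R, S, T, U, V
  1-simplices (21): PQ, PR, PS, PT, PU, PV, QR, QS, QT, QU, QV, RS, RT, RU, RV, ST, SU, SV, TU, TV, UV
  2-simplices (14): PQT, PQU, PRS, PRV, PSU, PTV, QRU, QRV, QST, QSV, RST, RTU, SUV, TUV

Hence C_0 ≅ Z^7, C_1 ≅ Z^21, C_2 ≅ Z^14.

The boundary map ∂_1: C_1 → C_0 sends each edge [p,q] (with p < q) to q − p. For instance
  ∂PS = S − P.
The 7×21 boundary matrix has rank 6 and Smith normal form diag(1,1,1,1,1,1).

Boundary ∂_2: C_2 → C_1 maps a triangle to the signed sum of its edges. For instance
  ∂TUV = UV − TV + TU,
  ∂QRV = RV − QV + QR.
The 21×14 boundary matrix has rank 13 and Smith normal form diag(1,1,1,1,1,1,1,1,1,1,1,1,1).

Computing H_k = (kernel of ∂_k) / (image of ∂_{k+1}):

  H_0: rank C_0 − rank ∂_1 = 7 − 6 = 1, and the invariant factors of ∂_1 are all 1, so H_0 = Z.
  H_1: rank ker ∂_1 − rank ∂_2 = (21 − 6) − 13 = 2, and the invariant factors of ∂_2 are all 1, so H_1 = Z^2.
  H_2: rank ker ∂_2 − rank ∂_3 = (14 − 13) − 0 = 1, and there is no ∂_3, so H_2 = Z.

As a check, the Euler characteristic is 7 − 21 + 14 = 0, which agrees with 1 − 2 + 1 = 0.

H_0 = Z,  H_1 = Z^2,  H_2 = Z.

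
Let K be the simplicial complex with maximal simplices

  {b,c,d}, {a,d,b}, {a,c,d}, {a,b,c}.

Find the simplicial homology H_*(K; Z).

H_0 ≅ Z,  H_1 = 0,  H_2 ≅ Z.

Order the vertices as a < b < c < d. Listing each simplex with vertices in this order, K has dimension 2 with simplices:

  0-simplices (4): a, b, c, d
  1-simplices (6): ab, ac, ad, bc, bd, cd
  2-simplices (4): abc, abd, acd, bcd

giving chain groups C_0 ≅ Z^4, C_1 ≅ Z^6, C_2 ≅ Z^4.

∂_1: C_1 → C_0 is given by ∂[p,q] = [q] − [p]. For instance
  ∂cd = d − c.
This gives a 4×6 integer matrix of rank 3; reducing to Smith normal form yields diagonal entries (1,1,1).

∂_2: C_2 → C_1 acts by ∂[p,q,r] = [q,r] − [p,r] + [p,q]. For instance
  ∂bcd = cd − bd + bc,
  ∂abd = bd − ad + ab.
The resulting 6×4 matrix has rank 3, and its Smith normal form has invariant factors (1,1,1).

Now H_k = ker ∂_k / im ∂_{k+1}, so:

  H_0: rank C_0 − rank ∂_1 = 4 − 3 = 1, and the invariant factors of ∂_1 are all 1, so H_0 ≅ Z.
  H_1: rank ker ∂_1 − rank ∂_2 = (6 − 3) − 3 = 0, and the invariant factors of ∂_2 are all 1, so H_1 ≅ 0.
  H_2: rank ker ∂_2 − rank ∂_3 = (4 − 3) − 0 = 1, and there is no ∂_3, so H_2 ≅ Z.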